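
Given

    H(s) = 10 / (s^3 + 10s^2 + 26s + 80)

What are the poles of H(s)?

s = -1 ± 3j, -8

The poles are the roots of the denominator s^3 + 10s^2 + 26s + 80 = 0.
Trying s = -8: the polynomial evaluates to 0, so (s + 8) is a factor.
Dividing out leaves s^2 + 2s + 10 = 0.
The quadratic formula then gives s = -1 ± 3j.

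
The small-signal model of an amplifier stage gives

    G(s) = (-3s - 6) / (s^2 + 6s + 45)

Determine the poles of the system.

s = -3 ± 6j

The poles are the roots of the denominator s^2 + 6s + 45 = 0.
Using the quadratic formula: s = (-6 ± √(-144))/2 = -3 ± 6j.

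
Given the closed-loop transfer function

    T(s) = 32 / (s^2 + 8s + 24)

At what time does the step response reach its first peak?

Comparing s^2 + 8s + 24 to s^2 + 2ζωₙs + ωₙ²: ωₙ = √24 ≈ 4.899 rad/s and ζ = 8/(2·√24) ≈ 0.8165.
ζωₙ = 8/2 = 4, so ω_d = ωₙ√(1−ζ²) = √(ωₙ² − (ζωₙ)²) = √(24 − 4²) = √8 ≈ 2.828 rad/s.
t_p = π/ω_d = π/2.828 ≈ 1.111 s.

t_p ≈ 1.111 s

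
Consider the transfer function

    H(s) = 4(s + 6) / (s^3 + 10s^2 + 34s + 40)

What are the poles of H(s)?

The poles are the roots of the denominator s^3 + 10s^2 + 34s + 40 = 0.
Trying s = -4: the polynomial evaluates to 0, so (s + 4) is a factor.
Dividing out leaves s^2 + 6s + 10 = 0.
The quadratic formula then gives s = -3 ± 1j.

s = -3 ± j, -4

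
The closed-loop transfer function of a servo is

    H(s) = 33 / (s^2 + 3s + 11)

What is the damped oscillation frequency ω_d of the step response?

Comparing s^2 + 3s + 11 to s^2 + 2ζωₙs + ωₙ²: ωₙ = √11 ≈ 3.317 rad/s and ζ = 3/(2·√11) ≈ 0.4523.
ζωₙ = 3/2 = 1.5, so ω_d = ωₙ√(1−ζ²) = √(ωₙ² − (ζωₙ)²) = √(11 − 1.5²) = √8.75 ≈ 2.958 rad/s.

ω_d ≈ 2.958 rad/s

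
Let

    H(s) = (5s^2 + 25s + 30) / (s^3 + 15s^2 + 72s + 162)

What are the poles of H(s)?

The poles are the roots of the denominator s^3 + 15s^2 + 72s + 162 = 0.
Trying s = -9: the polynomial evaluates to 0, so (s + 9) is a factor.
Dividing out leaves s^2 + 6s + 18 = 0.
The quadratic formula then gives s = -3 ± 3j.

s = -3 ± 3j, -9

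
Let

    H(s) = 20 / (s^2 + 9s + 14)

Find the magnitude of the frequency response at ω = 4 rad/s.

|H(j4)| ≈ 0.5547

Substitute s = j4: numerator = 20, denominator = -2 + j36.
|H(j4)| = |20| / |-2 + j36| = 20 / 36.056 ≈ 0.5547.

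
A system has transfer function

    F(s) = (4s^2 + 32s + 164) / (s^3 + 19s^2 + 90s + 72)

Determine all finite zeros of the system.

Set the numerator to zero: 4s^2 + 32s + 164 = 0, i.e. 4·(s^2 + 8s + 41) = 0.
Factoring: (s^2 + 8s + 41) = 0.

s = -4 + 5j, -4 - 5j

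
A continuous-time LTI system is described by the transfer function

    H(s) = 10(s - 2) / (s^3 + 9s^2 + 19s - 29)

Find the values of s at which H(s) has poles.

The poles are the roots of the denominator s^3 + 9s^2 + 19s - 29 = 0.
Trying s = 1: the polynomial evaluates to 0, so (s - 1) is a factor.
Dividing out leaves s^2 + 10s + 29 = 0.
The quadratic formula then gives s = -5 ± 2j.

s = -5 ± 2j, 1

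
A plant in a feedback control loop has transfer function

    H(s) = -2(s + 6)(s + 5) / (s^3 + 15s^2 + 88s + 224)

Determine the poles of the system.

The poles are the roots of the denominator s^3 + 15s^2 + 88s + 224 = 0.
Trying s = -7: the polynomial evaluates to 0, so (s + 7) is a factor.
Dividing out leaves s^2 + 8s + 32 = 0.
The quadratic formula then gives s = -4 ± 4j.

s = -4 + 4j, -4 - 4j, -7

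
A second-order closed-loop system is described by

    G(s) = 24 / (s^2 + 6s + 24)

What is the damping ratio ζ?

Compare the denominator to the standard form s^2 + 2ζωₙs + ωₙ².
ωₙ² = 24, so ωₙ = √24 ≈ 4.899 rad/s.
2ζωₙ = 6, so ζ = 6/(2·√24) ≈ 0.6124.
With ζ = 0.6124 the response is underdamped.

ζ ≈ 0.6124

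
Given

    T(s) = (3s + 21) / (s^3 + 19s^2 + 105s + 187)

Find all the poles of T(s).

The poles are the roots of the denominator s^3 + 19s^2 + 105s + 187 = 0.
Trying s = -11: the polynomial evaluates to 0, so (s + 11) is a factor.
Dividing out leaves s^2 + 8s + 17 = 0.
The quadratic formula then gives s = -4 ± 1j.

s = -4 + j, -4 - j, -11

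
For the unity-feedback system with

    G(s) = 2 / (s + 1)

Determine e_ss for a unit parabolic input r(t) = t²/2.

e_ss = ∞

G(s) has no poles at the origin.
This is a Type 0 system; Ka = lim_{s→0} s^2·G(s) = 0, so the steady-state error for a parabola input is infinite.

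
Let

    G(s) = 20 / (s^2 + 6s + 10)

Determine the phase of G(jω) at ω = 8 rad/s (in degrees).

∠G(j8) ≈ -138.4°

At s = j8: numerator = 20, denominator = -54 + j48.
∠G = ∠num − ∠den = 0° − (138.37°) = -138.4°.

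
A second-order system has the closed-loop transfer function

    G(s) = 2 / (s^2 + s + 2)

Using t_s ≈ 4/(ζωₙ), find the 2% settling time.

t_s ≈ 8 s

Comparing s^2 + s + 2 to s^2 + 2ζωₙs + ωₙ²: ωₙ = √2 ≈ 1.414 rad/s and ζ = 1/(2·√2) ≈ 0.3536.
ζωₙ = 1/2 = 0.5, so t_s ≈ 4/(ζωₙ) = 4/0.5 = 8 s.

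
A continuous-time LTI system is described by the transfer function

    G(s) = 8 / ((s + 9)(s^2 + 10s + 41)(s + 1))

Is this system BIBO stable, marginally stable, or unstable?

stable

The poles can be read from the denominator factors: s = -9, -5 + 4j, -5 - 4j, -1.
Since all poles lie strictly in the left half-plane, the system is stable.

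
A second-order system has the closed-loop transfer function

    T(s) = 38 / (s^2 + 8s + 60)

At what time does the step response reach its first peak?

t_p ≈ 0.4736 s

Comparing s^2 + 8s + 60 to s^2 + 2ζωₙs + ωₙ²: ωₙ = √60 ≈ 7.746 rad/s and ζ = 8/(2·√60) ≈ 0.5164.
ζωₙ = 8/2 = 4, so ω_d = ωₙ√(1−ζ²) = √(ωₙ² − (ζωₙ)²) = √(60 − 4²) = √44 ≈ 6.633 rad/s.
t_p = π/ω_d = π/6.633 ≈ 0.4736 s.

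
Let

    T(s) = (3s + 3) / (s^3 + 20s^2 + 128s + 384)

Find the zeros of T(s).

s = -1

Set the numerator to zero: 3s + 3 = 0, i.e. 3·(s + 1) = 0.
So s = -1.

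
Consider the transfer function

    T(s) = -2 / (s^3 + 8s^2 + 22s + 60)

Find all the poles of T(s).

s = -1 + 3j, -1 - 3j, -6

The poles are the roots of the denominator s^3 + 8s^2 + 22s + 60 = 0.
Trying s = -6: the polynomial evaluates to 0, so (s + 6) is a factor.
Dividing out leaves s^2 + 2s + 10 = 0.
The quadratic formula then gives s = -1 ± 3j.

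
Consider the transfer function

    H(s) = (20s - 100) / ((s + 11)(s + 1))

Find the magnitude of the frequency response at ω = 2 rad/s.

|H(j2)| ≈ 4.308

Substitute s = j2: numerator = -100 + j40, denominator = 7 + j24.
|H(j2)| = |-100 + j40| / |7 + j24| = 107.70 / 25 ≈ 4.308.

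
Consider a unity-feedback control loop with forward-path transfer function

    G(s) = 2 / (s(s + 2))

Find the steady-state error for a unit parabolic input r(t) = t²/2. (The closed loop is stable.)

G(s) has one pole at the origin.
This is a Type 1 system; Ka = lim_{s→0} s^2·G(s) = 0, so the steady-state error for a parabola input is infinite.

e_ss = ∞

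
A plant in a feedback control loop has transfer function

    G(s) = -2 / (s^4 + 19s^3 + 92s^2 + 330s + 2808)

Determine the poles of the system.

s = 1 + 5j, 1 - 5j, -12, -9

The poles are the roots of the denominator s^4 + 19s^3 + 92s^2 + 330s + 2808 = 0.
Trying s = -12: the polynomial evaluates to 0, so (s + 12) is a factor.
Dividing out leaves s^3 + 7s^2 + 8s + 234 = 0.
This factors further as (s^2 - 2s + 26)(s + 9) = 0.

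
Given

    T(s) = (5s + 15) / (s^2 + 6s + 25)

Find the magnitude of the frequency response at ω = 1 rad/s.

|T(j1)| ≈ 0.6391

Substitute s = j1: numerator = 15 + j5, denominator = 24 + j6.
|T(j1)| = |15 + j5| / |24 + j6| = 15.811 / 24.739 ≈ 0.6391.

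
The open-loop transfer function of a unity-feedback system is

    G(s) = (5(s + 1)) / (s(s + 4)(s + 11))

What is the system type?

The denominator has 1 factor of s at the origin (free integrator), so this is a Type 1 system.

Type 1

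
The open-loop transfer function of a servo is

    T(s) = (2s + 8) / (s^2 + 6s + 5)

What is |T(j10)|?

|T(j10)| ≈ 0.1917

Substitute s = j10: numerator = 8 + j20, denominator = -95 + j60.
|T(j10)| = |8 + j20| / |-95 + j60| = 21.541 / 112.36 ≈ 0.1917.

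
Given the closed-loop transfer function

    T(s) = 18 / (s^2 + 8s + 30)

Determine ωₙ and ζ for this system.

ωₙ ≈ 5.477 rad/s, ζ ≈ 0.7303

Compare the denominator to the standard form s^2 + 2ζωₙs + ωₙ².
ωₙ² = 30, so ωₙ = √30 ≈ 5.477 rad/s.
2ζωₙ = 8, so ζ = 8/(2·√30) ≈ 0.7303.
With ζ = 0.7303 the response is underdamped.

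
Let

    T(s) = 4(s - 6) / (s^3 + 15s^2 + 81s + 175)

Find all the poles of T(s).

s = -4 + 3j, -4 - 3j, -7

The poles are the roots of the denominator s^3 + 15s^2 + 81s + 175 = 0.
Trying s = -7: the polynomial evaluates to 0, so (s + 7) is a factor.
Dividing out leaves s^2 + 8s + 25 = 0.
The quadratic formula then gives s = -4 ± 3j.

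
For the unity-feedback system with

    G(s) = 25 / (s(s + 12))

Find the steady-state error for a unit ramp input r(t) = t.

G(s) has one pole at the origin.
This is a Type 1 system. Kv = lim_{s→0} s·G(s) = 25/12.
e_ss = 1/Kv = 1/(25/12) = 12/25 ≈ 0.4800.

e_ss = 0.4800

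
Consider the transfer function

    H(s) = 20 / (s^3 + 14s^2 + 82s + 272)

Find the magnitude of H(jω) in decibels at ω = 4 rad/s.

|H(j4)|_dB ≈ -22.6 dB

Substitute s = j4: numerator = 20, denominator = 48 + j264.
|H(j4)| = |20| / |48 + j264| = 20 / 268.33 ≈ 0.07454.
In decibels: 20·log₁₀(0.07454) ≈ -22.6 dB.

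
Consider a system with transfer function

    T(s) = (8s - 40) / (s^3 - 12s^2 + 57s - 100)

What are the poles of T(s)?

s = 4 + 3j, 4 - 3j, 4

The poles are the roots of the denominator s^3 - 12s^2 + 57s - 100 = 0.
Trying s = 4: the polynomial evaluates to 0, so (s - 4) is a factor.
Dividing out leaves s^2 - 8s + 25 = 0.
The quadratic formula then gives s = 4 ± 3j.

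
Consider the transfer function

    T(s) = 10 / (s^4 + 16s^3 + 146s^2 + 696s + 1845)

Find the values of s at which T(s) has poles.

The poles are the roots of the denominator s^4 + 16s^3 + 146s^2 + 696s + 1845 = 0.
No real roots exist; factor into two real quadratics: (s^2 + 6s + 45)(s^2 + 10s + 41) = 0.
Each quadratic gives a conjugate pair via the quadratic formula.

s = -3 + 6j, -3 - 6j, -5 + 4j, -5 - 4j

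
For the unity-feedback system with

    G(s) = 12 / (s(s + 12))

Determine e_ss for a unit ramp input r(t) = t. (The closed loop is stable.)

e_ss = 1

G(s) has one pole at the origin.
This is a Type 1 system. Kv = lim_{s→0} s·G(s) = 12/12 = 1.
e_ss = 1/Kv = 1/(1) = 1.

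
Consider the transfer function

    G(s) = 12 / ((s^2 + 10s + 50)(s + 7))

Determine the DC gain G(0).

G(0) = 6/175 ≈ 0.03429

At s = 0 each factor (s + a) contributes a and each (s^2 + bs + c) contributes c.
G(0) = 12·1 / ((50) · (7)) = 12/350 = 6/175.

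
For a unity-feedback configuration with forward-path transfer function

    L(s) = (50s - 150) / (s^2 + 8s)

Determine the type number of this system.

Factor s from the denominator: s^2 + 8s = s·(s + 8).
There is 1 pole at the origin, so the system is Type 1.

Type 1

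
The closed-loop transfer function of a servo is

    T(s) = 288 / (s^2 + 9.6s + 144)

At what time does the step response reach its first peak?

t_p ≈ 0.2856 s

Comparing s^2 + 9.6s + 144 to s^2 + 2ζωₙs + ωₙ²: ωₙ = 12 rad/s and ζ = 9.6/(2·12) = 0.4.
ζωₙ = 9.6/2 = 4.8, so ω_d = ωₙ√(1−ζ²) = √(ωₙ² − (ζωₙ)²) = √(144 − 4.8²) = √120.96 ≈ 11.00 rad/s.
t_p = π/ω_d = π/11.00 ≈ 0.2856 s.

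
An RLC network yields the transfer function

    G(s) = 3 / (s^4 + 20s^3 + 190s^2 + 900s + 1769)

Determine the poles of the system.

s = -5 + 6j, -5 - 6j, -5 + 2j, -5 - 2j

The poles are the roots of the denominator s^4 + 20s^3 + 190s^2 + 900s + 1769 = 0.
No real roots exist; factor into two real quadratics: (s^2 + 10s + 61)(s^2 + 10s + 29) = 0.
Each quadratic gives a conjugate pair via the quadratic formula.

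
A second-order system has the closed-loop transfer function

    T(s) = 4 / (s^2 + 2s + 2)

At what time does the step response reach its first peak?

t_p ≈ 3.142 s

Comparing s^2 + 2s + 2 to s^2 + 2ζωₙs + ωₙ²: ωₙ = √2 ≈ 1.414 rad/s and ζ = 2/(2·√2) ≈ 0.7071.
ζωₙ = 2/2 = 1, so ω_d = ωₙ√(1−ζ²) = √(ωₙ² − (ζωₙ)²) = √(2 − 1²) = √1 = 1 rad/s.
t_p = π/ω_d = π/1 ≈ 3.142 s.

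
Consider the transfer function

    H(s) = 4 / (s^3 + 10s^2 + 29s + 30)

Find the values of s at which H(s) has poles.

s = -2 ± j, -6

The poles are the roots of the denominator s^3 + 10s^2 + 29s + 30 = 0.
Trying s = -6: the polynomial evaluates to 0, so (s + 6) is a factor.
Dividing out leaves s^2 + 4s + 5 = 0.
The quadratic formula then gives s = -2 ± 1j.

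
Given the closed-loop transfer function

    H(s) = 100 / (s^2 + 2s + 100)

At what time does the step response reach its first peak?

Comparing s^2 + 2s + 100 to s^2 + 2ζωₙs + ωₙ²: ωₙ = 10 rad/s and ζ = 2/(2·10) = 0.1.
ζωₙ = 2/2 = 1, so ω_d = ωₙ√(1−ζ²) = √(ωₙ² − (ζωₙ)²) = √(100 − 1²) = √99 ≈ 9.950 rad/s.
t_p = π/ω_d = π/9.950 ≈ 0.3157 s.

t_p ≈ 0.3157 s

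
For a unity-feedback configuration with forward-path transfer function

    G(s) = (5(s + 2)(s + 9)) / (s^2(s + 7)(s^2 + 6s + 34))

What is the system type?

The denominator has 2 factors of s at the origin (free integrators), so this is a Type 2 system.

Type 2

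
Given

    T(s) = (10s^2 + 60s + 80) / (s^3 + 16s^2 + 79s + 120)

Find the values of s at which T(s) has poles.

The poles are the roots of the denominator s^3 + 16s^2 + 79s + 120 = 0.
Trying s = -3: the polynomial evaluates to 0, so (s + 3) is a factor.
Dividing out leaves s^2 + 13s + 40 = 0.
Factoring the quadratic: (s + 8)(s + 5) = 0.

s = -3, -8, -5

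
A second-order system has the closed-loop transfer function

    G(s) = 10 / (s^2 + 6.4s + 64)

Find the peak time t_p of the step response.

Comparing s^2 + 6.4s + 64 to s^2 + 2ζωₙs + ωₙ²: ωₙ = 8 rad/s and ζ = 6.4/(2·8) = 0.4.
ζωₙ = 6.4/2 = 3.2, so ω_d = ωₙ√(1−ζ²) = √(ωₙ² − (ζωₙ)²) = √(64 − 3.2²) = √53.76 ≈ 7.332 rad/s.
t_p = π/ω_d = π/7.332 ≈ 0.4285 s.

t_p ≈ 0.4285 s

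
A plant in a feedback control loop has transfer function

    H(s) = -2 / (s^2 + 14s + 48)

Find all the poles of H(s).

The poles are the roots of the denominator s^2 + 14s + 48 = 0.
Factoring: (s + 6)(s + 8) = 0, so s = -6 and s = -8.

s = -6, -8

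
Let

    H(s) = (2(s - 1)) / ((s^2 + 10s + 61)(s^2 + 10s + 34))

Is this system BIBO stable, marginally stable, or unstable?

stable

The poles can be read from the denominator factors: s = -5 + 6j, -5 - 6j, -5 + 3j, -5 - 3j.
Since all poles lie strictly in the left half-plane, the system is stable.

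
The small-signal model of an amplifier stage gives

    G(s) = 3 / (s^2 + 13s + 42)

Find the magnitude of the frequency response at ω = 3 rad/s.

|G(j3)| ≈ 0.05872

Substitute s = j3: numerator = 3, denominator = 33 + j39.
|G(j3)| = |3| / |33 + j39| = 3 / 51.088 ≈ 0.05872.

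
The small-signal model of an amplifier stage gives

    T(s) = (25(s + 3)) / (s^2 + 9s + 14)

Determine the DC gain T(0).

Set s = 0: T(0) = (75) / (14) = 75/14.

T(0) = 75/14 ≈ 5.357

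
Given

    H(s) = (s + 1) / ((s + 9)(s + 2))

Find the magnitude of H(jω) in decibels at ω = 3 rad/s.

|H(j3)|_dB ≈ -20.7 dB

Substitute s = j3: numerator = 1 + j3, denominator = 9 + j33.
|H(j3)| = |1 + j3| / |9 + j33| = 3.1623 / 34.205 ≈ 0.09245.
In decibels: 20·log₁₀(0.09245) ≈ -20.7 dB.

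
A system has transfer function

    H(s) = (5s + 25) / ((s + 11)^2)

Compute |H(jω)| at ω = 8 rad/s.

Substitute s = j8: numerator = 25 + j40, denominator = 57 + j176.
|H(j8)| = |25 + j40| / |57 + j176| = 47.170 / 185 ≈ 0.2550.

|H(j8)| ≈ 0.2550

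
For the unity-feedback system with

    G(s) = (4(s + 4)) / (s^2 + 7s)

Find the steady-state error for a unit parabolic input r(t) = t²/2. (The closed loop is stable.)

G(s) has one pole at the origin.
This is a Type 1 system; Ka = lim_{s→0} s^2·G(s) = 0, so the steady-state error for a parabola input is infinite.

e_ss = ∞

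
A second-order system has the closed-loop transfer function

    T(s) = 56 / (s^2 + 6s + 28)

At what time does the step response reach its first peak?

Comparing s^2 + 6s + 28 to s^2 + 2ζωₙs + ωₙ²: ωₙ = √28 ≈ 5.292 rad/s and ζ = 6/(2·√28) ≈ 0.5669.
ζωₙ = 6/2 = 3, so ω_d = ωₙ√(1−ζ²) = √(ωₙ² − (ζωₙ)²) = √(28 − 3²) = √19 ≈ 4.359 rad/s.
t_p = π/ω_d = π/4.359 ≈ 0.7207 s.

t_p ≈ 0.7207 s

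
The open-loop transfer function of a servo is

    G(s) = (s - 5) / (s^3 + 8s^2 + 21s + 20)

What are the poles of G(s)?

The poles are the roots of the denominator s^3 + 8s^2 + 21s + 20 = 0.
Trying s = -4: the polynomial evaluates to 0, so (s + 4) is a factor.
Dividing out leaves s^2 + 4s + 5 = 0.
The quadratic formula then gives s = -2 ± 1j.

s = -2 ± j, -4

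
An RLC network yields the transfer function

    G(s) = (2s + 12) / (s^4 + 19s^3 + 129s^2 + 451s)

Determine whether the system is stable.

marginally stable

The denominator s^4 + 19s^3 + 129s^2 + 451s factors as s(s^2 + 8s + 41)(s + 11), giving poles at s = 0, -4 ± 5j, -11.
Since the simple pole(s) at s = 0 lie on the jω-axis with none in the right half-plane, the system is marginally stable.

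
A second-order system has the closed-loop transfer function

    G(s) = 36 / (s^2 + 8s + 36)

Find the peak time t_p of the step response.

Comparing s^2 + 8s + 36 to s^2 + 2ζωₙs + ωₙ²: ωₙ = 6 rad/s and ζ = 8/(2·6) ≈ 0.6667.
ζωₙ = 8/2 = 4, so ω_d = ωₙ√(1−ζ²) = √(ωₙ² − (ζωₙ)²) = √(36 − 4²) = √20 ≈ 4.472 rad/s.
t_p = π/ω_d = π/4.472 ≈ 0.7025 s.

t_p ≈ 0.7025 s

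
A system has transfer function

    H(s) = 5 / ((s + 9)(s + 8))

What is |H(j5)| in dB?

|H(j5)|_dB ≈ -25.8 dB

Substitute s = j5: numerator = 5, denominator = 47 + j85.
|H(j5)| = |5| / |47 + j85| = 5 / 97.129 ≈ 0.05148.
In decibels: 20·log₁₀(0.05148) ≈ -25.8 dB.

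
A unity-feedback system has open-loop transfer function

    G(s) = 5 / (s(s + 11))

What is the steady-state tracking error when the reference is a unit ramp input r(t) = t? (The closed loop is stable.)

e_ss = 2.200

G(s) has one pole at the origin.
This is a Type 1 system. Kv = lim_{s→0} s·G(s) = 5/11.
e_ss = 1/Kv = 1/(5/11) = 11/5 ≈ 2.200.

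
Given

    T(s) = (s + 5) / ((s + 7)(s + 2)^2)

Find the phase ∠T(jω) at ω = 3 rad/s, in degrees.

∠T(j3) ≈ -104.9°

At s = j3: numerator = 5 + j3, denominator = -71 + j69.
∠T = ∠num − ∠den = 30.964° − (135.82°) = -104.9°.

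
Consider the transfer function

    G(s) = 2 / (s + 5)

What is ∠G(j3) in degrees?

At s = j3: numerator = 2, denominator = 5 + j3.
∠G = ∠num − ∠den = 0° − (30.964°) = -30.96°.

∠G(j3) ≈ -30.96°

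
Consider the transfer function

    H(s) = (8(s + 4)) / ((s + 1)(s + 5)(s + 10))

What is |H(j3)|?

Substitute s = j3: numerator = 32 + j24, denominator = -94 + j168.
|H(j3)| = |32 + j24| / |-94 + j168| = 40 / 192.51 ≈ 0.2078.

|H(j3)| ≈ 0.2078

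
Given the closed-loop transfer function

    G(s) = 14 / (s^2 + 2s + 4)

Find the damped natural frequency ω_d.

Comparing s^2 + 2s + 4 to s^2 + 2ζωₙs + ωₙ²: ωₙ = 2 rad/s and ζ = 2/(2·2) = 0.5.
ζωₙ = 2/2 = 1, so ω_d = ωₙ√(1−ζ²) = √(ωₙ² − (ζωₙ)²) = √(4 − 1²) = √3 ≈ 1.732 rad/s.

ω_d ≈ 1.732 rad/s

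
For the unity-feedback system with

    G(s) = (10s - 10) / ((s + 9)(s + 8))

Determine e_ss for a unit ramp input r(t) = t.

G(s) has no poles at the origin.
This is a Type 0 system; Kv = lim_{s→0} s·G(s) = 0, so the steady-state error for a ramp input is infinite.

e_ss = ∞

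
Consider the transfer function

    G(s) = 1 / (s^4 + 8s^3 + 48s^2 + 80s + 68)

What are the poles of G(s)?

s = -1 + j, -1 - j, -3 + 5j, -3 - 5j

The poles are the roots of the denominator s^4 + 8s^3 + 48s^2 + 80s + 68 = 0.
No real roots exist; factor into two real quadratics: (s^2 + 2s + 2)(s^2 + 6s + 34) = 0.
Each quadratic gives a conjugate pair via the quadratic formula.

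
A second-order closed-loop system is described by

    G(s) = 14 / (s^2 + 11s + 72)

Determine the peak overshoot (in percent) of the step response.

Comparing s^2 + 11s + 72 to s^2 + 2ζωₙs + ωₙ²: ωₙ = √72 ≈ 8.485 rad/s and ζ = 11/(2·√72) ≈ 0.6482.
%OS = 100·exp(−πζ/√(1−ζ²)) = 100·exp(−π·0.6482/√(1−0.6482²)) ≈ 6.90%.

%OS ≈ 6.90%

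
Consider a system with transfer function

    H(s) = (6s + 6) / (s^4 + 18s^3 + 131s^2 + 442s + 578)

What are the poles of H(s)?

s = -4 ± j, -5 ± 3j

The poles are the roots of the denominator s^4 + 18s^3 + 131s^2 + 442s + 578 = 0.
No real roots exist; factor into two real quadratics: (s^2 + 8s + 17)(s^2 + 10s + 34) = 0.
Each quadratic gives a conjugate pair via the quadratic formula.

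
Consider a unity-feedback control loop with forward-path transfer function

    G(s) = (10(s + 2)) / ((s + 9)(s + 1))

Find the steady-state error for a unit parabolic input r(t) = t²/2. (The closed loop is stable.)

e_ss = ∞

G(s) has no poles at the origin.
This is a Type 0 system; Ka = lim_{s→0} s^2·G(s) = 0, so the steady-state error for a parabola input is infinite.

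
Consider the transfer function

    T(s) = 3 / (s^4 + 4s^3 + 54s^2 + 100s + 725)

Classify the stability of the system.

The denominator s^4 + 4s^3 + 54s^2 + 100s + 725 factors as (s^2 + 25)(s^2 + 4s + 29), giving poles at s = 5j, -5j, -2 + 5j, -2 - 5j.
Since the simple pole(s) at s = ±5j lie on the jω-axis with none in the right half-plane, the system is marginally stable.

marginally stable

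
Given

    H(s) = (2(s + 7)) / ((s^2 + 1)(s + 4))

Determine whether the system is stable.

The poles can be read from the denominator factors: s = j, -j, -4.
Since the simple pole(s) at s = ±j lie on the jω-axis with none in the right half-plane, the system is marginally stable.

marginally stable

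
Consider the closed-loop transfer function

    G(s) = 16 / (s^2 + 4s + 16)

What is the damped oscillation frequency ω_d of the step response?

Comparing s^2 + 4s + 16 to s^2 + 2ζωₙs + ωₙ²: ωₙ = 4 rad/s and ζ = 4/(2·4) = 0.5.
ζωₙ = 4/2 = 2, so ω_d = ωₙ√(1−ζ²) = √(ωₙ² − (ζωₙ)²) = √(16 − 2²) = √12 ≈ 3.464 rad/s.

ω_d ≈ 3.464 rad/s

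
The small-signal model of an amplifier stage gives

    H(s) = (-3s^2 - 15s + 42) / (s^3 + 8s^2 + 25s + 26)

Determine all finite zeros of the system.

s = 2, -7

Set the numerator to zero: -3s^2 - 15s + 42 = 0, i.e. -3·(s^2 + 5s - 14) = 0.
Factoring: (s - 2)(s + 7) = 0.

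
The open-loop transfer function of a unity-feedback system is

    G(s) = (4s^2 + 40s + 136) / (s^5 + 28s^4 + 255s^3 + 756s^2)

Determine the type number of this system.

Type 2

Factor s from the denominator: s^5 + 28s^4 + 255s^3 + 756s^2 = s^2·(s^3 + 28s^2 + 255s + 756).
There are 2 poles at the origin, so the system is Type 2.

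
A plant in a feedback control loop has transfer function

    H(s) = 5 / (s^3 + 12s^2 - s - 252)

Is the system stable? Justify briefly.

The denominator s^3 + 12s^2 - s - 252 factors as (s + 9)(s + 7)(s - 4), giving poles at s = -9, -7, 4.
Since the pole(s) at s = 4 lie in the right half-plane, the system is unstable.

unstable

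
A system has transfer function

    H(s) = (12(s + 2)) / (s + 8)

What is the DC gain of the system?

At s = 0 each factor (s + a) contributes a and each (s^2 + bs + c) contributes c.
H(0) = 12·(2) / ((8)) = 24/8 = 3.

H(0) = 3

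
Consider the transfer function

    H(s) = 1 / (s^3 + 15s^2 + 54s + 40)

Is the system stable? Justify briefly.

stable

The denominator s^3 + 15s^2 + 54s + 40 factors as (s + 10)(s + 4)(s + 1), giving poles at s = -10, -4, -1.
Since all poles lie strictly in the left half-plane, the system is stable.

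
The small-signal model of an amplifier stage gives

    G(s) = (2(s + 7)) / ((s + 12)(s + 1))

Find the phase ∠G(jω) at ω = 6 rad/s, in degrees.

At s = j6: numerator = 14 + j12, denominator = -24 + j78.
∠G = ∠num − ∠den = 40.601° − (107.10°) = -66.50°.

∠G(j6) ≈ -66.50°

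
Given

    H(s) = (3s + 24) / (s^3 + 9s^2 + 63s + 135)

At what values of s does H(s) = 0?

s = -8

Set the numerator to zero: 3s + 24 = 0, i.e. 3·(s + 8) = 0.
So s = -8.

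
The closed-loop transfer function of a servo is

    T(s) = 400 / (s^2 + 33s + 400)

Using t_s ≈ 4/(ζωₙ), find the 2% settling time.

t_s ≈ 0.2424 s

Comparing s^2 + 33s + 400 to s^2 + 2ζωₙs + ωₙ²: ωₙ = 20 rad/s and ζ = 33/(2·20) = 0.825.
ζωₙ = 33/2 = 16.5, so t_s ≈ 4/(ζωₙ) = 4/16.5 ≈ 0.2424 s.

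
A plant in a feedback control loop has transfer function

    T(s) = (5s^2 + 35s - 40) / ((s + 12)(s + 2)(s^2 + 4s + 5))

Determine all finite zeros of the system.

s = 1, -8

Set the numerator to zero: 5s^2 + 35s - 40 = 0, i.e. 5·(s^2 + 7s - 8) = 0.
Factoring: (s - 1)(s + 8) = 0.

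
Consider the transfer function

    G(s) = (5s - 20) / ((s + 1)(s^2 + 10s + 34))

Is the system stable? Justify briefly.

The poles can be read from the denominator factors: s = -1, -5 + 3j, -5 - 3j.
Since all poles lie strictly in the left half-plane, the system is stable.

stable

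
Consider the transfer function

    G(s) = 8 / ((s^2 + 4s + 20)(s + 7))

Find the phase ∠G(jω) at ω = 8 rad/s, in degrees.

At s = j8: numerator = 8, denominator = -564 - j128.
∠G = ∠num − ∠den = 0° − (-167.21°) = 167.2°.

∠G(j8) ≈ 167.2°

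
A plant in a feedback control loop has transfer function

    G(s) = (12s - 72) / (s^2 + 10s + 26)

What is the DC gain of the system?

Set s = 0: G(0) = (-72) / (26) = -36/13.

G(0) = -36/13 ≈ -2.769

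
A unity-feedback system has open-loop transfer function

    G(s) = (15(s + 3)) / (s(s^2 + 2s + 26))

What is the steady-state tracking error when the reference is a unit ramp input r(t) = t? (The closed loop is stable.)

e_ss = 0.5778

G(s) has one pole at the origin.
This is a Type 1 system. Kv = lim_{s→0} s·G(s) = 45/26.
e_ss = 1/Kv = 1/(45/26) = 26/45 ≈ 0.5778.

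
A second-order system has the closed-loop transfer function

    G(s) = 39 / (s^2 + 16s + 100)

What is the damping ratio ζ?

ζ = 0.8

Compare the denominator to the standard form s^2 + 2ζωₙs + ωₙ².
ωₙ² = 100, so ωₙ = 10 rad/s.
2ζωₙ = 16, so ζ = 16/(2·10) = 0.8.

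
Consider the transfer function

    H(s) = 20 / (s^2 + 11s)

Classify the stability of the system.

marginally stable

The denominator s^2 + 11s factors as s(s + 11), giving poles at s = 0, -11.
Since the simple pole(s) at s = 0 lie on the jω-axis with none in the right half-plane, the system is marginally stable.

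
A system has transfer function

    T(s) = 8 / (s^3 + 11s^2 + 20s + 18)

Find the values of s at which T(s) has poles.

s = -1 ± j, -9

The poles are the roots of the denominator s^3 + 11s^2 + 20s + 18 = 0.
Trying s = -9: the polynomial evaluates to 0, so (s + 9) is a factor.
Dividing out leaves s^2 + 2s + 2 = 0.
The quadratic formula then gives s = -1 ± 1j.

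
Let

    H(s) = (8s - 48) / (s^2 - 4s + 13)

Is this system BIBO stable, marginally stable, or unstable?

unstable

The denominator s^2 - 4s + 13 factors as (s^2 - 4s + 13), giving poles at s = 2 ± 3j.
Since the pole(s) at s = 2 ± 3j lie in the right half-plane, the system is unstable.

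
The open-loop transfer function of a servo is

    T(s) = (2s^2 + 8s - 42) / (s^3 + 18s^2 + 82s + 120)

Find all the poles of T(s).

The poles are the roots of the denominator s^3 + 18s^2 + 82s + 120 = 0.
Trying s = -12: the polynomial evaluates to 0, so (s + 12) is a factor.
Dividing out leaves s^2 + 6s + 10 = 0.
The quadratic formula then gives s = -3 ± 1j.

s = -3 ± j, -12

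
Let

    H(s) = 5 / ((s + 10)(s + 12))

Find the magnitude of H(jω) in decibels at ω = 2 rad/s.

|H(j2)|_dB ≈ -27.9 dB

Substitute s = j2: numerator = 5, denominator = 116 + j44.
|H(j2)| = |5| / |116 + j44| = 5 / 124.06 ≈ 0.04030.
In decibels: 20·log₁₀(0.04030) ≈ -27.9 dB.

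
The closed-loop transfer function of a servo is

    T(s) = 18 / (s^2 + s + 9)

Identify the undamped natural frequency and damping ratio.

Compare the denominator to the standard form s^2 + 2ζωₙs + ωₙ².
ωₙ² = 9, so ωₙ = 3 rad/s.
2ζωₙ = 1, so ζ = 1/(2·3) ≈ 0.1667.

ωₙ = 3 rad/s, ζ ≈ 0.1667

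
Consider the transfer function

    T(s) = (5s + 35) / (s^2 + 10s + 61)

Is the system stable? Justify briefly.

The denominator s^2 + 10s + 61 factors as (s^2 + 10s + 61), giving poles at s = -5 + 6j, -5 - 6j.
Since all poles lie strictly in the left half-plane, the system is stable.

stable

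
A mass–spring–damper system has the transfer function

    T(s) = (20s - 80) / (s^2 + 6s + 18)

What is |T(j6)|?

Substitute s = j6: numerator = -80 + j120, denominator = -18 + j36.
|T(j6)| = |-80 + j120| / |-18 + j36| = 144.22 / 40.249 ≈ 3.583.

|T(j6)| ≈ 3.583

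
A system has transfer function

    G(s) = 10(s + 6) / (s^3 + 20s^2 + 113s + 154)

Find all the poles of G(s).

s = -2, -11, -7

The poles are the roots of the denominator s^3 + 20s^2 + 113s + 154 = 0.
Trying s = -2: the polynomial evaluates to 0, so (s + 2) is a factor.
Dividing out leaves s^2 + 18s + 77 = 0.
Factoring the quadratic: (s + 11)(s + 7) = 0.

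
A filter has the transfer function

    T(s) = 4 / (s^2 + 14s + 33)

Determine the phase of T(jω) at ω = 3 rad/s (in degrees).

∠T(j3) ≈ -60.26°

At s = j3: numerator = 4, denominator = 24 + j42.
∠T = ∠num − ∠den = 0° − (60.255°) = -60.26°.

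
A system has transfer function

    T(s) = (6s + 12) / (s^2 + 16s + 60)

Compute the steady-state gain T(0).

T(0) = 1/5 ≈ 0.2000

Set s = 0: T(0) = (12) / (60) = 1/5.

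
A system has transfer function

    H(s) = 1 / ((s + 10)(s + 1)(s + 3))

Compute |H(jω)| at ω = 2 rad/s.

Substitute s = j2: numerator = 1, denominator = -26 + j78.
|H(j2)| = |1| / |-26 + j78| = 1 / 82.219 ≈ 0.01216.

|H(j2)| ≈ 0.01216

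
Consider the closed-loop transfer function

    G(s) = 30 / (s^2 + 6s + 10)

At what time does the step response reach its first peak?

t_p ≈ 3.142 s

Comparing s^2 + 6s + 10 to s^2 + 2ζωₙs + ωₙ²: ωₙ = √10 ≈ 3.162 rad/s and ζ = 6/(2·√10) ≈ 0.9487.
ζωₙ = 6/2 = 3, so ω_d = ωₙ√(1−ζ²) = √(ωₙ² − (ζωₙ)²) = √(10 − 3²) = √1 = 1 rad/s.
t_p = π/ω_d = π/1 ≈ 3.142 s.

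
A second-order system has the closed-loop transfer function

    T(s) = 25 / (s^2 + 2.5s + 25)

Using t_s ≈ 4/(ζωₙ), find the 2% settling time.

Comparing s^2 + 2.5s + 25 to s^2 + 2ζωₙs + ωₙ²: ωₙ = 5 rad/s and ζ = 2.5/(2·5) = 0.25.
ζωₙ = 2.5/2 = 1.25, so t_s ≈ 4/(ζωₙ) = 4/1.25 = 3.200 s.

t_s ≈ 3.200 s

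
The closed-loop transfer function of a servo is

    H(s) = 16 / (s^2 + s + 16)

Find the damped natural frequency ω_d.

Comparing s^2 + s + 16 to s^2 + 2ζωₙs + ωₙ²: ωₙ = 4 rad/s and ζ = 1/(2·4) = 0.125.
ζωₙ = 1/2 = 0.5, so ω_d = ωₙ√(1−ζ²) = √(ωₙ² − (ζωₙ)²) = √(16 − 0.5²) = √15.75 ≈ 3.969 rad/s.

ω_d ≈ 3.969 rad/s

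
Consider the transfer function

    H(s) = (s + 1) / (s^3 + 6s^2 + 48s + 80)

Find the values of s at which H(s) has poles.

s = -2 + 6j, -2 - 6j, -2

The poles are the roots of the denominator s^3 + 6s^2 + 48s + 80 = 0.
Trying s = -2: the polynomial evaluates to 0, so (s + 2) is a factor.
Dividing out leaves s^2 + 4s + 40 = 0.
The quadratic formula then gives s = -2 ± 6j.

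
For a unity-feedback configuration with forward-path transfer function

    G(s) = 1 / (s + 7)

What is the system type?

Type 0

The denominator has no factor of s at the origin — no free integrator — so this is a Type 0 system.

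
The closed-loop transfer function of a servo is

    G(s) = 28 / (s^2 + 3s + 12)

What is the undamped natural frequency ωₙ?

ωₙ ≈ 3.464 rad/s

Compare the denominator to the standard form s^2 + 2ζωₙs + ωₙ².
ωₙ² = 12, so ωₙ = √12 ≈ 3.464 rad/s.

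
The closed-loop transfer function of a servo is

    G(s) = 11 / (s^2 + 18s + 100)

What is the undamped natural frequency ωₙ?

ωₙ = 10 rad/s

Compare the denominator to the standard form s^2 + 2ζωₙs + ωₙ².
ωₙ² = 100, so ωₙ = 10 rad/s.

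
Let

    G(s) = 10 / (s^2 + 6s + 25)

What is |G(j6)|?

|G(j6)| ≈ 0.2657

Substitute s = j6: numerator = 10, denominator = -11 + j36.
|G(j6)| = |10| / |-11 + j36| = 10 / 37.643 ≈ 0.2657.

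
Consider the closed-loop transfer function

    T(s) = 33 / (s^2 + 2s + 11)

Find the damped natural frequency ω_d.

ω_d ≈ 3.162 rad/s

Comparing s^2 + 2s + 11 to s^2 + 2ζωₙs + ωₙ²: ωₙ = √11 ≈ 3.317 rad/s and ζ = 2/(2·√11) ≈ 0.3015.
ζωₙ = 2/2 = 1, so ω_d = ωₙ√(1−ζ²) = √(ωₙ² − (ζωₙ)²) = √(11 − 1²) = √10 ≈ 3.162 rad/s.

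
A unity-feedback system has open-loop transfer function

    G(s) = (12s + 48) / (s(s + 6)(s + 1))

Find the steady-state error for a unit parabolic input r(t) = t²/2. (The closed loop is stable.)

G(s) has one pole at the origin.
This is a Type 1 system; Ka = lim_{s→0} s^2·G(s) = 0, so the steady-state error for a parabola input is infinite.

e_ss = ∞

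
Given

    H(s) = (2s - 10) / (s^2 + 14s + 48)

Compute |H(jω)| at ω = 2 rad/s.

|H(j2)| ≈ 0.2065

Substitute s = j2: numerator = -10 + j4, denominator = 44 + j28.
|H(j2)| = |-10 + j4| / |44 + j28| = 10.770 / 52.154 ≈ 0.2065.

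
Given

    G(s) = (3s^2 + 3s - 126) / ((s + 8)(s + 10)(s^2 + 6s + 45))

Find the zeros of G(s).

Set the numerator to zero: 3s^2 + 3s - 126 = 0, i.e. 3·(s^2 + s - 42) = 0.
Factoring: (s - 6)(s + 7) = 0.

s = 6, -7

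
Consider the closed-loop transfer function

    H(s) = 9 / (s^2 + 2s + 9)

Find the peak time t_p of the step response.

Comparing s^2 + 2s + 9 to s^2 + 2ζωₙs + ωₙ²: ωₙ = 3 rad/s and ζ = 2/(2·3) ≈ 0.3333.
ζωₙ = 2/2 = 1, so ω_d = ωₙ√(1−ζ²) = √(ωₙ² − (ζωₙ)²) = √(9 − 1²) = √8 ≈ 2.828 rad/s.
t_p = π/ω_d = π/2.828 ≈ 1.111 s.

t_p ≈ 1.111 s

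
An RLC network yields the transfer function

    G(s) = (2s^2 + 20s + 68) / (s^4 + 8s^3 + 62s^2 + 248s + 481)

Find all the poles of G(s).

The poles are the roots of the denominator s^4 + 8s^3 + 62s^2 + 248s + 481 = 0.
No real roots exist; factor into two real quadratics: (s^2 + 6s + 13)(s^2 + 2s + 37) = 0.
Each quadratic gives a conjugate pair via the quadratic formula.

s = -3 ± 2j, -1 ± 6j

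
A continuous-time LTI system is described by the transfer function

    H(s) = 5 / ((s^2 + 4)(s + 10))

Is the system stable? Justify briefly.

marginally stable

The poles can be read from the denominator factors: s = ±2j, -10.
Since the simple pole(s) at s = ±2j lie on the jω-axis with none in the right half-plane, the system is marginally stable.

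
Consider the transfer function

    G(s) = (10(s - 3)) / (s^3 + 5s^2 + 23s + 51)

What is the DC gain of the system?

Set s = 0: G(0) = (-30) / (51) = -10/17.

G(0) = -10/17 ≈ -0.5882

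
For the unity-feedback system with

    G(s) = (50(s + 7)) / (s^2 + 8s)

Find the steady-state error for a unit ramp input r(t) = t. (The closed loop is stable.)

G(s) has one pole at the origin.
This is a Type 1 system. Kv = lim_{s→0} s·G(s) = 350/8 = 175/4.
e_ss = 1/Kv = 1/(175/4) = 4/175 ≈ 0.02286.

e_ss = 0.02286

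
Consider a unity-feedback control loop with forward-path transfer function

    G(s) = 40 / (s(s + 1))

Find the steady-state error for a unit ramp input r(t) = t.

G(s) has one pole at the origin.
This is a Type 1 system. Kv = lim_{s→0} s·G(s) = 40/1.
e_ss = 1/Kv = 1/(40) = 1/40 ≈ 0.02500.

e_ss = 0.02500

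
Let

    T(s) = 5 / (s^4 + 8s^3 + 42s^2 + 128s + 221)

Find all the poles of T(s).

The poles are the roots of the denominator s^4 + 8s^3 + 42s^2 + 128s + 221 = 0.
No real roots exist; factor into two real quadratics: (s^2 + 6s + 13)(s^2 + 2s + 17) = 0.
Each quadratic gives a conjugate pair via the quadratic formula.

s = -3 + 2j, -3 - 2j, -1 + 4j, -1 - 4j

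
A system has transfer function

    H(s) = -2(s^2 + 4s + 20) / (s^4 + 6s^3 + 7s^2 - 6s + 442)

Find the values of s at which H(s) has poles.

s = 2 ± 3j, -5 ± 3j

The poles are the roots of the denominator s^4 + 6s^3 + 7s^2 - 6s + 442 = 0.
No real roots exist; factor into two real quadratics: (s^2 - 4s + 13)(s^2 + 10s + 34) = 0.
Each quadratic gives a conjugate pair via the quadratic formula.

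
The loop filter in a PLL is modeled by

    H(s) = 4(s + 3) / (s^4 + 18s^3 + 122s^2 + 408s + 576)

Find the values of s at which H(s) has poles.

s = -8, -3 ± 3j, -4

The poles are the roots of the denominator s^4 + 18s^3 + 122s^2 + 408s + 576 = 0.
Trying s = -8: the polynomial evaluates to 0, so (s + 8) is a factor.
Dividing out leaves s^3 + 10s^2 + 42s + 72 = 0.
This factors further as (s^2 + 6s + 18)(s + 4) = 0.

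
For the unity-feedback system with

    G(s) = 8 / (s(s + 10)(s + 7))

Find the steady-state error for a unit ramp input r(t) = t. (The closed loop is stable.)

e_ss = 8.750

G(s) has one pole at the origin.
This is a Type 1 system. Kv = lim_{s→0} s·G(s) = 8/70 = 4/35.
e_ss = 1/Kv = 1/(4/35) = 35/4 ≈ 8.750.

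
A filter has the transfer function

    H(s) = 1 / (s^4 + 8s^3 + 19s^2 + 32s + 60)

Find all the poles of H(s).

s = 2j, -2j, -5, -3

The poles are the roots of the denominator s^4 + 8s^3 + 19s^2 + 32s + 60 = 0.
Trying s = -5: the polynomial evaluates to 0, so (s + 5) is a factor.
Dividing out leaves s^3 + 3s^2 + 4s + 12 = 0.
This factors further as (s^2 + 4)(s + 3) = 0.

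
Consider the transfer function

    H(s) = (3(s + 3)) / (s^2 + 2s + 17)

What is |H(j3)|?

Substitute s = j3: numerator = 9 + j9, denominator = 8 + j6.
|H(j3)| = |9 + j9| / |8 + j6| = 12.728 / 10 ≈ 1.273.

|H(j3)| ≈ 1.273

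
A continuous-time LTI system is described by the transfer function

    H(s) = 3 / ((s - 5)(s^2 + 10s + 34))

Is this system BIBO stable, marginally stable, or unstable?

The poles can be read from the denominator factors: s = 5, -5 + 3j, -5 - 3j.
Since the pole(s) at s = 5 lie in the right half-plane, the system is unstable.

unstable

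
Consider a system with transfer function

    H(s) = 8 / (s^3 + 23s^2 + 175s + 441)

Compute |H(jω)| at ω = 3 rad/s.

Substitute s = j3: numerator = 8, denominator = 234 + j498.
|H(j3)| = |8| / |234 + j498| = 8 / 550.24 ≈ 0.01454.

|H(j3)| ≈ 0.01454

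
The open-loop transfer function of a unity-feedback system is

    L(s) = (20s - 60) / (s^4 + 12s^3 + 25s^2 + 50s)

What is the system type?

Factor s from the denominator: s^4 + 12s^3 + 25s^2 + 50s = s·(s^3 + 12s^2 + 25s + 50).
There is 1 pole at the origin, so the system is Type 1.

Type 1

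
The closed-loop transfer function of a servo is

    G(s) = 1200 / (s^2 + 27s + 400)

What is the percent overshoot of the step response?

Comparing s^2 + 27s + 400 to s^2 + 2ζωₙs + ωₙ²: ωₙ = 20 rad/s and ζ = 27/(2·20) = 0.675.
%OS = 100·exp(−πζ/√(1−ζ²)) = 100·exp(−π·0.675/√(1−0.675²)) ≈ 5.65%.

%OS ≈ 5.65%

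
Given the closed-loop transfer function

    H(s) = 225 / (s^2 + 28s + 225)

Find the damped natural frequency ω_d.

Comparing s^2 + 28s + 225 to s^2 + 2ζωₙs + ωₙ²: ωₙ = 15 rad/s and ζ = 28/(2·15) ≈ 0.9333.
ζωₙ = 28/2 = 14, so ω_d = ωₙ√(1−ζ²) = √(ωₙ² − (ζωₙ)²) = √(225 − 14²) = √29 ≈ 5.385 rad/s.

ω_d ≈ 5.385 rad/s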